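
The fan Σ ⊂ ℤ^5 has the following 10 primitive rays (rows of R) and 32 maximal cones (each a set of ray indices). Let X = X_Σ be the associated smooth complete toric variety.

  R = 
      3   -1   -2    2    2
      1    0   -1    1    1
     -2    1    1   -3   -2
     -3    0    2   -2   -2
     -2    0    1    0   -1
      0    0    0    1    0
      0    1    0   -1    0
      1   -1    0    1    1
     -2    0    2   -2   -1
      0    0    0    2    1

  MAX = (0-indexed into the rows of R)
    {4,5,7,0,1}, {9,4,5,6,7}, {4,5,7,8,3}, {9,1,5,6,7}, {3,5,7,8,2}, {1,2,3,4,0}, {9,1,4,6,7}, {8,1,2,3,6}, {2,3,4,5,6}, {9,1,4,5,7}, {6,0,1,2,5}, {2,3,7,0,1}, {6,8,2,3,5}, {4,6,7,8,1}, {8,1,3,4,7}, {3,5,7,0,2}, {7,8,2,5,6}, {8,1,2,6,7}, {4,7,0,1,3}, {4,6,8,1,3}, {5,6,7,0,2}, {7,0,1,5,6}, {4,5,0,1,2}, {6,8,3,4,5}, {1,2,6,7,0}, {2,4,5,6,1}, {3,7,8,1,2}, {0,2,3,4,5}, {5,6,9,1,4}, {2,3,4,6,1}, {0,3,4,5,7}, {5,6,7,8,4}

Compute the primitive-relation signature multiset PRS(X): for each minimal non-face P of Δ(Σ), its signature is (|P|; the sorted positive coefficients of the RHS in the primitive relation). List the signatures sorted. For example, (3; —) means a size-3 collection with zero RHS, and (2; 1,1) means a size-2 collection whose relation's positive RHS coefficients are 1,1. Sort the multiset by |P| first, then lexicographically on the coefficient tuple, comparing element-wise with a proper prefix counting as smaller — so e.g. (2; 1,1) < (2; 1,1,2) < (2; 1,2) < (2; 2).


Primitive collections (14):

  P={2,9}:  v_{2} + v_{9} = v_{4} + v_{6}  ⇒ sig = (2; 1,1)
  P={0,8}:  v_{0} + v_{8} = v_{1} + v_{2} + 2·v_{7}  ⇒ sig = (2; 1,1,2)
  P={0,9}:  v_{0} + v_{9} = 2·v_{1} + v_{5} + v_{7}  ⇒ sig = (2; 1,1,2)
  P={3,9}:  v_{3} + v_{9} = 2·v_{4} + v_{6} + v_{7}  ⇒ sig = (2; 1,1,2)
  P={8,9}:  v_{8} + v_{9} = 2·v_{4} + 2·v_{6} + 2·v_{7}  ⇒ sig = (2; 2,2,2)
  P={0,4,6}:  v_{0} + v_{4} + v_{6} = v_{1}  ⇒ sig = (3; 1)
  P={1,3,5}:  v_{1} + v_{3} + v_{5} = v_{4}  ⇒ sig = (3; 1)
  P={2,4,7}:  v_{2} + v_{4} + v_{7} = v_{3}  ⇒ sig = (3; 1)
  P={3,6,7}:  v_{3} + v_{6} + v_{7} = v_{8}  ⇒ sig = (3; 1)
  P={0,3,6}:  v_{0} + v_{3} + v_{6} = v_{1} + v_{2} + v_{7}  ⇒ sig = (3; 1,1,1)
  P={1,5,8}:  v_{1} + v_{5} + v_{8} = v_{4} + v_{6} + v_{7}  ⇒ sig = (3; 1,1,1)
  P={2,4,8}:  v_{2} + v_{4} + v_{8} = 2·v_{3} + v_{6}  ⇒ sig = (3; 1,2)
  P={1,2,5,7}:  v_{1} + v_{2} + v_{5} + v_{7} = 0  ⇒ sig = (4; —)
  P={1,4,5,6,7}:  v_{1} + v_{4} + v_{5} + v_{6} + v_{7} = v_{9}  ⇒ sig = (5; 1)

so the primitive-relation signature multiset is
    |P|=2: 5 collections, coeffs (1,1), (1,1,2), (1,1,2), (1,1,2), (2,2,2)
    |P|=3: 7 collections, coeffs (1), (1), (1), (1), (1,1,1), (1,1,1), (1,2)
    |P|=4: 1 collection, coeffs ()
    |P|=5: 1 collection, coeffs (1)


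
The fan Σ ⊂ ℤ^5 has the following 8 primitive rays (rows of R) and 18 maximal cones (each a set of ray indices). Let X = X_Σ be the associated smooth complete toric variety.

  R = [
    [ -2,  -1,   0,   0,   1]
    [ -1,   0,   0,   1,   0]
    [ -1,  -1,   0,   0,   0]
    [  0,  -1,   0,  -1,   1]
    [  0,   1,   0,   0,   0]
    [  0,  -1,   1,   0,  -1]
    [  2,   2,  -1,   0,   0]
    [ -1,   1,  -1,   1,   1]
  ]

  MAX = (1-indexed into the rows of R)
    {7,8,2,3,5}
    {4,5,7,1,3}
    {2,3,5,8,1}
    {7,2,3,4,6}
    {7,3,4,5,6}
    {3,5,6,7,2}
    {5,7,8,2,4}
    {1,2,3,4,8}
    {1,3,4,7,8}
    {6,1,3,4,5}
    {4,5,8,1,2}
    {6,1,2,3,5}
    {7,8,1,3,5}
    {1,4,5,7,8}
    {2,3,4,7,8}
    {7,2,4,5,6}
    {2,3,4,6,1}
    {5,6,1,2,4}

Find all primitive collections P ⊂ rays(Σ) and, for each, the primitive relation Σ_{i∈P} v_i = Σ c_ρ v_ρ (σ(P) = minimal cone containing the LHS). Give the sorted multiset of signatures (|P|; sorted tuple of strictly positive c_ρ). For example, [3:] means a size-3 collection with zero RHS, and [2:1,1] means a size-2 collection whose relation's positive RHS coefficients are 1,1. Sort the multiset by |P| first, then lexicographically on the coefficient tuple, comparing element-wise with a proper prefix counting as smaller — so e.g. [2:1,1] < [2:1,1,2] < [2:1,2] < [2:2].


5 minimal non-faces of Δ(Σ) (on 8 rays):

  {6,8}:  v_{6} + v_{8} = v_{2} — sig = [2:1]
  {1,6,7}:  v_{1} + v_{6} + v_{7} = 0 — sig = [3:]
  {1,2,7}:  v_{1} + v_{2} + v_{7} = v_{8} — sig = [3:1]
  {2,3,4,5}:  v_{2} + v_{3} + v_{4} + v_{5} = v_{1} — sig = [4:1]
  {3,4,5,8}:  v_{3} + v_{4} + v_{5} + v_{8} = 2·v_{1} + v_{7} — sig = [4:1,2]

Sorted signature multiset PRS(X):
{ [2:1],  [3:],  [3:1],  [4:1],  [4:1,2] }


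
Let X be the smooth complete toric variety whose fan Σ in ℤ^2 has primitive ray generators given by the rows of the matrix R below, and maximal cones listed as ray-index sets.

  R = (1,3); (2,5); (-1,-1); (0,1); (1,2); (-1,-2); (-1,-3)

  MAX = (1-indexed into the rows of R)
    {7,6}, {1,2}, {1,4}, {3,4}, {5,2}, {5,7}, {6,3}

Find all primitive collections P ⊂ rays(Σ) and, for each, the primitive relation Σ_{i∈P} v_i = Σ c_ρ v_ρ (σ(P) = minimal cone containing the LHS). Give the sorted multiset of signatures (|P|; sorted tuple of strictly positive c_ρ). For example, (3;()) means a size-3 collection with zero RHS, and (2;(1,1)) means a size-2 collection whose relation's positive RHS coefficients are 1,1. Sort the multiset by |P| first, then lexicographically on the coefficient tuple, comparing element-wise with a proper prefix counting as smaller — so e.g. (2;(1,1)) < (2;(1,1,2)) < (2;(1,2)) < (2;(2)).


Minimal non-faces — 14 found among 7 rays, 7 max cones:

  {1,7}:  v_{1} + v_{7} = 0  so sig = (2;())
  {5,6}:  v_{5} + v_{6} = 0  so sig = (2;())
  {1,5}:  v_{1} + v_{5} = v_{2}  so sig = (2;(1))
  {1,6}:  v_{1} + v_{6} = v_{4}  so sig = (2;(1))
  {2,6}:  v_{2} + v_{6} = v_{1}  so sig = (2;(1))
  {2,7}:  v_{2} + v_{7} = v_{5}  so sig = (2;(1))
  {3,5}:  v_{3} + v_{5} = v_{4}  so sig = (2;(1))
  {4,5}:  v_{4} + v_{5} = v_{1}  so sig = (2;(1))
  {4,6}:  v_{4} + v_{6} = v_{3}  so sig = (2;(1))
  {4,7}:  v_{4} + v_{7} = v_{6}  so sig = (2;(1))
  {2,3}:  v_{2} + v_{3} = v_{1} + v_{4}  so sig = (2;(1,1))
  {1,3}:  v_{1} + v_{3} = 2·v_{4}  so sig = (2;(2))
  {2,4}:  v_{2} + v_{4} = 2·v_{1}  so sig = (2;(2))
  {3,7}:  v_{3} + v_{7} = 2·v_{6}  so sig = (2;(2))

Hence PRS(X_Σ) =
{ (2;()) ×2,  (2;(1)) ×8,  (2;(1,1)),  (2;(2)) ×3 }


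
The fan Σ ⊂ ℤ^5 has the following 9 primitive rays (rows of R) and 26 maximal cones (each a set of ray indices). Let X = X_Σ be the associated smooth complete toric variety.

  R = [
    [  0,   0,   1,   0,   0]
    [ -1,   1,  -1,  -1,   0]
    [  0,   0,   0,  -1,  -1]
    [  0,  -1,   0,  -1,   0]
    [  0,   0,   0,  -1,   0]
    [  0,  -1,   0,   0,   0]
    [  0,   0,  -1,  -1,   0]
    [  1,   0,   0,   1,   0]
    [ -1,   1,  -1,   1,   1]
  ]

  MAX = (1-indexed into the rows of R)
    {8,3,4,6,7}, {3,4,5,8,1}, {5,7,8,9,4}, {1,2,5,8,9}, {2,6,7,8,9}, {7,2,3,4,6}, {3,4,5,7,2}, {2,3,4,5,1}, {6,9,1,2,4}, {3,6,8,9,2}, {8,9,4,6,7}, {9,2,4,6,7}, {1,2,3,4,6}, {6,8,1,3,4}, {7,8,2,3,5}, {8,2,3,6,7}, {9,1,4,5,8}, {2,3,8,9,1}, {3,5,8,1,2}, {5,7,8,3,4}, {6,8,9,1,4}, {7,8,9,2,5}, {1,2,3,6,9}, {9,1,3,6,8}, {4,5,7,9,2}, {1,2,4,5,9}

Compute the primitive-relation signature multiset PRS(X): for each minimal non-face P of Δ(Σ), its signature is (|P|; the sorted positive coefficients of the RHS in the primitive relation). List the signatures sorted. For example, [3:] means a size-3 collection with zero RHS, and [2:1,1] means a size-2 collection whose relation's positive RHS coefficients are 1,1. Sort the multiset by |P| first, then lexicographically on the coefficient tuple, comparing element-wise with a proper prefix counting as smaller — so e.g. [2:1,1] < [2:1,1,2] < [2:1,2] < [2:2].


Minimal non-faces — 7 found among 9 rays, 26 max cones:

  • {1,7}:  v_{1} + v_{7} = v_{5} — sig = [2:1]
  • {5,6}:  v_{5} + v_{6} = v_{4} — sig = [2:1]
  • {2,4,8}:  v_{2} + v_{4} + v_{8} = v_{7} — sig = [3:1]
  • {3,5,9}:  v_{3} + v_{5} + v_{9} = v_{2} — sig = [3:1]
  • {3,4,9}:  v_{3} + v_{4} + v_{9} = v_{2} + v_{6} — sig = [3:1,1]
  • {3,7,9}:  v_{3} + v_{7} + v_{9} = 2·v_{2} + v_{6} + v_{8} — sig = [3:1,1,2]
  • {1,2,6,8}:  v_{1} + v_{2} + v_{6} + v_{8} = 0 — sig = [4:]

Signatures (|P|; sorted positive RHS coefficients), sorted:
    |P|=2: 2 collections, coeffs (1), (1)
    |P|=3: 4 collections, coeffs (1), (1), (1,1), (1,1,2)
    |P|=4: 1 collection, coeffs ()


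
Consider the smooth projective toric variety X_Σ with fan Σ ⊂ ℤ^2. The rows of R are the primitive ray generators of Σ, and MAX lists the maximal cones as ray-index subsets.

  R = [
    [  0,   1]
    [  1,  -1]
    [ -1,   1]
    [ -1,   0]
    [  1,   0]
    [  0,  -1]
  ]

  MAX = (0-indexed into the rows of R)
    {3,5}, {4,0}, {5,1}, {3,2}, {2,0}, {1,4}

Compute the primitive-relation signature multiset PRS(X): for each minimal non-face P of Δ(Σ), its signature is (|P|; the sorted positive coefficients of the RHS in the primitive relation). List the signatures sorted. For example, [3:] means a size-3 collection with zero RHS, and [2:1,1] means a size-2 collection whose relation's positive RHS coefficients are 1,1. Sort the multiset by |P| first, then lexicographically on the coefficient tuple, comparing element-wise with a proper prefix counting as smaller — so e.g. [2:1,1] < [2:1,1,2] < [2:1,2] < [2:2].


Δ(Σ) — 6 vertices, 9 min non-faces:

  P = {0,5}:  v_{0} + v_{5} = 0  so sig = [2:]
  P = {1,2}:  v_{1} + v_{2} = 0  so sig = [2:]
  P = {3,4}:  v_{3} + v_{4} = 0  so sig = [2:]
  P = {0,1}:  v_{0} + v_{1} = v_{4}  so sig = [2:1]
  P = {0,3}:  v_{0} + v_{3} = v_{2}  so sig = [2:1]
  P = {1,3}:  v_{1} + v_{3} = v_{5}  so sig = [2:1]
  P = {2,4}:  v_{2} + v_{4} = v_{0}  so sig = [2:1]
  P = {2,5}:  v_{2} + v_{5} = v_{3}  so sig = [2:1]
  P = {4,5}:  v_{4} + v_{5} = v_{1}  so sig = [2:1]

so the primitive-relation signature multiset is
[[2:], [2:], [2:], [2:1], [2:1], [2:1], [2:1], [2:1], [2:1]]


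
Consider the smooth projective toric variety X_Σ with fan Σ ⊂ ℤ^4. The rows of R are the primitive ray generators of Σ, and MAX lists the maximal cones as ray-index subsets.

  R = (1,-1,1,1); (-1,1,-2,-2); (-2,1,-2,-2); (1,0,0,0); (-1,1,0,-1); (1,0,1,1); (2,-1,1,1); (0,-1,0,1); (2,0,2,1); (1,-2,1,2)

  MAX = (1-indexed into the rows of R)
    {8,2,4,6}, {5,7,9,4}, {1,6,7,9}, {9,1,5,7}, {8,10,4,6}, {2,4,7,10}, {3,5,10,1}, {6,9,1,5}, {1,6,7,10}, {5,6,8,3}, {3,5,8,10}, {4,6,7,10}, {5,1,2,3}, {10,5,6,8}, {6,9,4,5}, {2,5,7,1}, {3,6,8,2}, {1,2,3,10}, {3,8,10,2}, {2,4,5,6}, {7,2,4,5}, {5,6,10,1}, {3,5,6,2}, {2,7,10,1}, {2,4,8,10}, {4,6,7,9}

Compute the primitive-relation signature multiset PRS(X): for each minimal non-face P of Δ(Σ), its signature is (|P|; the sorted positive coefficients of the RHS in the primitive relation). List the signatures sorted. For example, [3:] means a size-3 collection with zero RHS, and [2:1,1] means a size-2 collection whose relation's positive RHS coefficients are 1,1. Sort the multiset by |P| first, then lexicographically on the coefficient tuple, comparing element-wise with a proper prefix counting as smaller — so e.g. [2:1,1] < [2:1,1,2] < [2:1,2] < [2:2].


20 minimal non-faces of Δ(Σ) (on 10 rays):

  {1,4}:  v_{1} + v_{4} = v_{7}  →  sig = [2:1]
  {1,8}:  v_{1} + v_{8} = v_{10}  →  sig = [2:1]
  {3,4}:  v_{3} + v_{4} = v_{2}  →  sig = [2:1]
  {3,7}:  v_{3} + v_{7} = v_{1} + v_{2}  →  sig = [2:1,1]
  {3,9}:  v_{3} + v_{9} = v_{4} + v_{5}  →  sig = [2:1,1]
  {7,8}:  v_{7} + v_{8} = v_{4} + v_{10}  →  sig = [2:1,1]
  {8,9}:  v_{8} + v_{9} = v_{1} + v_{6}  →  sig = [2:1,1]
  {2,9}:  v_{2} + v_{9} = 2·v_{4} + v_{5}  →  sig = [2:1,2]
  {9,10}:  v_{9} + v_{10} = 2·v_{1} + v_{6}  →  sig = [2:1,2]
  {1,3,6}:  v_{1} + v_{3} + v_{6} = 0  →  sig = [3:]
  {4,5,8}:  v_{4} + v_{5} + v_{8} = 0  →  sig = [3:]
  {1,2,6}:  v_{1} + v_{2} + v_{6} = v_{4}  →  sig = [3:1]
  {2,5,8}:  v_{2} + v_{5} + v_{8} = v_{3}  →  sig = [3:1]
  {3,6,10}:  v_{3} + v_{6} + v_{10} = v_{8}  →  sig = [3:1]
  {4,5,10}:  v_{4} + v_{5} + v_{10} = v_{1}  →  sig = [3:1]
  {5,6,7}:  v_{5} + v_{6} + v_{7} = v_{9}  →  sig = [3:1]
  {2,5,10}:  v_{2} + v_{5} + v_{10} = v_{1} + v_{3}  →  sig = [3:1,1]
  {2,6,10}:  v_{2} + v_{6} + v_{10} = v_{4} + v_{8}  →  sig = [3:1,1]
  {2,6,7}:  v_{2} + v_{6} + v_{7} = 2·v_{4}  →  sig = [3:2]
  {5,7,10}:  v_{5} + v_{7} + v_{10} = 2·v_{1}  →  sig = [3:2]

so the primitive-relation signature multiset is
    [2:1]
    [2:1]
    [2:1]
    [2:1,1]
    [2:1,1]
    [2:1,1]
    [2:1,1]
    [2:1,2]
    [2:1,2]
    [3:]
    [3:]
    [3:1]
    [3:1]
    [3:1]
    [3:1]
    [3:1]
    [3:1,1]
    [3:1,1]
    [3:2]
    [3:2]


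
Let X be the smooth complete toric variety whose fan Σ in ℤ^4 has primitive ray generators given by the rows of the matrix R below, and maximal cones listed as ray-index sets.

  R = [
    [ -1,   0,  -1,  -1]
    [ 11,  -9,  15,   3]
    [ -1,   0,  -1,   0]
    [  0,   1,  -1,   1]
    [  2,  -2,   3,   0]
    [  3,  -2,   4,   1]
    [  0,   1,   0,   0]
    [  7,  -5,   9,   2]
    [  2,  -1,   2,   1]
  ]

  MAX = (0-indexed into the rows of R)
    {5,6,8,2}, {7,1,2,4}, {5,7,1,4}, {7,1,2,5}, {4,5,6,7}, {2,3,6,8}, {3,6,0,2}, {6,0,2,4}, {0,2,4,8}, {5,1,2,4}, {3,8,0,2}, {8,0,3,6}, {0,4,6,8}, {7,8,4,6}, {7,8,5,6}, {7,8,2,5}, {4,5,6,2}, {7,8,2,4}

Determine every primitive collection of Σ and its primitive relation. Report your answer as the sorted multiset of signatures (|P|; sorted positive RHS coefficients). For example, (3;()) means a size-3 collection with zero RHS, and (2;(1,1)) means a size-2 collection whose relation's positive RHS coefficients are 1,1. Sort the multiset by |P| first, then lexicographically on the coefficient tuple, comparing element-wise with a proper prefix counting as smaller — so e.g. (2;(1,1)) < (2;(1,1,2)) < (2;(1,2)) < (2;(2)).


14 collections generate NE(X_Σ); each relation:

  P = {0,5}:  v_{0} + v_{5} = v_{4} ; sig = (2;(1))
  P = {3,4}:  v_{3} + v_{4} = v_{8} ; sig = (2;(1))
  P = {1,3}:  v_{1} + v_{3} = v_{2} + v_{5} + v_{7} + v_{8} ; sig = (2;(1,1,1,1))
  P = {0,1}:  v_{0} + v_{1} = v_{2} + 2·v_{4} + v_{7} ; sig = (2;(1,1,2))
  P = {3,5}:  v_{3} + v_{5} = v_{2} + v_{6} + 2·v_{8} ; sig = (2;(1,1,2))
  P = {0,7}:  v_{0} + v_{7} = 2·v_{4} + v_{8} ; sig = (2;(1,2))
  P = {1,8}:  v_{1} + v_{8} = v_{2} + 2·v_{7} ; sig = (2;(1,2))
  P = {3,7}:  v_{3} + v_{7} = v_{5} + 2·v_{8} ; sig = (2;(1,2))
  P = {1,6}:  v_{1} + v_{6} = v_{4} + 3·v_{5} ; sig = (2;(1,3))
  P = {4,5,8}:  v_{4} + v_{5} + v_{8} = v_{7} ; sig = (3;(1))
  P = {2,6,7}:  v_{2} + v_{6} + v_{7} = 2·v_{5} ; sig = (3;(2))
  P = {0,2,6,8}:  v_{0} + v_{2} + v_{6} + v_{8} = 0 ; sig = (4;())
  P = {2,4,5,7}:  v_{2} + v_{4} + v_{5} + v_{7} = v_{1} ; sig = (4;(1))
  P = {2,4,6,8}:  v_{2} + v_{4} + v_{6} + v_{8} = v_{5} ; sig = (4;(1))

Sorted signature multiset PRS(X):
{ (2;(1)) ×2,  (2;(1,1,1,1)),  (2;(1,1,2)) ×2,  (2;(1,2)) ×3,  (2;(1,3)),  (3;(1)),  (3;(2)),  (4;()),  (4;(1)) ×2 }


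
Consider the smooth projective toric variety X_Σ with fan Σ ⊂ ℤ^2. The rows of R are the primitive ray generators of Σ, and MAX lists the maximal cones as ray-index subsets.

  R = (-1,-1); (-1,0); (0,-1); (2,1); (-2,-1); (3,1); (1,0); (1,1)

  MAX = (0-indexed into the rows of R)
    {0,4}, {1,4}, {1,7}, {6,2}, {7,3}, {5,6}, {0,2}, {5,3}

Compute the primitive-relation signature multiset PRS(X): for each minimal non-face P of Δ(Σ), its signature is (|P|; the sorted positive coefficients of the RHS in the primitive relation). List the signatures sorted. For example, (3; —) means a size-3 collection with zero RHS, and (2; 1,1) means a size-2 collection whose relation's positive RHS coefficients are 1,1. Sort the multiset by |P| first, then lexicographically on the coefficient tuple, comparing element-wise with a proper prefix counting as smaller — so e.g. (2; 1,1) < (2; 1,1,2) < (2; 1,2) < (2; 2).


Σ has 20 primitive collections:

  P = {0,7}:  v_{0} + v_{7} = 0 ; sig = (2; —)
  P = {1,6}:  v_{1} + v_{6} = 0 ; sig = (2; —)
  P = {3,4}:  v_{3} + v_{4} = 0 ; sig = (2; —)
  P = {0,1}:  v_{0} + v_{1} = v_{4} ; sig = (2; 1)
  P = {0,3}:  v_{0} + v_{3} = v_{6} ; sig = (2; 1)
  P = {0,6}:  v_{0} + v_{6} = v_{2} ; sig = (2; 1)
  P = {1,2}:  v_{1} + v_{2} = v_{0} ; sig = (2; 1)
  P = {1,3}:  v_{1} + v_{3} = v_{7} ; sig = (2; 1)
  P = {1,5}:  v_{1} + v_{5} = v_{3} ; sig = (2; 1)
  P = {2,7}:  v_{2} + v_{7} = v_{6} ; sig = (2; 1)
  P = {3,6}:  v_{3} + v_{6} = v_{5} ; sig = (2; 1)
  P = {4,5}:  v_{4} + v_{5} = v_{6} ; sig = (2; 1)
  P = {4,6}:  v_{4} + v_{6} = v_{0} ; sig = (2; 1)
  P = {4,7}:  v_{4} + v_{7} = v_{1} ; sig = (2; 1)
  P = {6,7}:  v_{6} + v_{7} = v_{3} ; sig = (2; 1)
  P = {0,5}:  v_{0} + v_{5} = 2·v_{6} ; sig = (2; 2)
  P = {2,3}:  v_{2} + v_{3} = 2·v_{6} ; sig = (2; 2)
  P = {2,4}:  v_{2} + v_{4} = 2·v_{0} ; sig = (2; 2)
  P = {5,7}:  v_{5} + v_{7} = 2·v_{3} ; sig = (2; 2)
  P = {2,5}:  v_{2} + v_{5} = 3·v_{6} ; sig = (2; 3)

so the primitive-relation signature multiset is
[(2; —), (2; —), (2; —), (2; 1), (2; 1), (2; 1), (2; 1), (2; 1), (2; 1), (2; 1), (2; 1), (2; 1), (2; 1), (2; 1), (2; 1), (2; 2), (2; 2), (2; 2), (2; 2), (2; 3)]


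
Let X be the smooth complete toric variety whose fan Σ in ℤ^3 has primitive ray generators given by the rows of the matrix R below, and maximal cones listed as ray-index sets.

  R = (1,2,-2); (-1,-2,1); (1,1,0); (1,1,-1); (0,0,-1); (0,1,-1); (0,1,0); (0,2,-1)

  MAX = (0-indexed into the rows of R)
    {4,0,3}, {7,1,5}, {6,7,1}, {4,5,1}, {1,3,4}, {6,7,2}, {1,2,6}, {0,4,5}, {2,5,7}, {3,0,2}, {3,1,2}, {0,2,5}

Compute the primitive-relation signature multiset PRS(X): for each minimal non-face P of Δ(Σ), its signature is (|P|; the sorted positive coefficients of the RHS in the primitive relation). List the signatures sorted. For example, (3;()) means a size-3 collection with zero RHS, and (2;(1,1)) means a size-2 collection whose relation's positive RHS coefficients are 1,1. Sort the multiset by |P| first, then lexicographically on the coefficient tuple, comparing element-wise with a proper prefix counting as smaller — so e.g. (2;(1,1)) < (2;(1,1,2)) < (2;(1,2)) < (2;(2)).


12 minimal non-faces of Δ(Σ) (on 8 rays):

  {0,1}:  v_{0} + v_{1} = v_{4} — sig = (2;(1))
  {2,4}:  v_{2} + v_{4} = v_{3} — sig = (2;(1))
  {3,5}:  v_{3} + v_{5} = v_{0} — sig = (2;(1))
  {4,6}:  v_{4} + v_{6} = v_{5} — sig = (2;(1))
  {5,6}:  v_{5} + v_{6} = v_{7} — sig = (2;(1))
  {3,6}:  v_{3} + v_{6} = v_{2} + v_{5} — sig = (2;(1,1))
  {0,6}:  v_{0} + v_{6} = v_{2} + 2·v_{5} — sig = (2;(1,2))
  {3,7}:  v_{3} + v_{7} = v_{2} + 2·v_{5} — sig = (2;(1,2))
  {0,7}:  v_{0} + v_{7} = v_{2} + 3·v_{5} — sig = (2;(1,3))
  {4,7}:  v_{4} + v_{7} = 2·v_{5} — sig = (2;(2))
  {1,2,5}:  v_{1} + v_{2} + v_{5} = 0 — sig = (3;())
  {1,2,7}:  v_{1} + v_{2} + v_{7} = v_{6} — sig = (3;(1))

Sorted signature multiset PRS(X):
[(2;(1)), (2;(1)), (2;(1)), (2;(1)), (2;(1)), (2;(1,1)), (2;(1,2)), (2;(1,2)), (2;(1,3)), (2;(2)), (3;()), (3;(1))]


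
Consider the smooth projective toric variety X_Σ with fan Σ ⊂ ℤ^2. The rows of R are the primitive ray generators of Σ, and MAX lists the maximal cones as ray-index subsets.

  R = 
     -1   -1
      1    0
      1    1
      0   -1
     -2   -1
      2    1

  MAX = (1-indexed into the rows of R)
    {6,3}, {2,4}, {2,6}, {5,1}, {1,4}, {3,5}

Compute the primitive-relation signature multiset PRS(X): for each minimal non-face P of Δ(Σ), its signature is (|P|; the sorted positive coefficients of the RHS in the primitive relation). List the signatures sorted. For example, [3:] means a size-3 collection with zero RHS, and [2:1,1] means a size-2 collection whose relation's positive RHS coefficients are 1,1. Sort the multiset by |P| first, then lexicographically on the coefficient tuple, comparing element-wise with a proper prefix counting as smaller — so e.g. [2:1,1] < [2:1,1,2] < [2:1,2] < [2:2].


Δ(Σ) — 6 vertices, 9 min non-faces:

  {1,3}:  v_{1} + v_{3} = 0 ; sig = [2:]
  {5,6}:  v_{5} + v_{6} = 0 ; sig = [2:]
  {1,2}:  v_{1} + v_{2} = v_{4} ; sig = [2:1]
  {1,6}:  v_{1} + v_{6} = v_{2} ; sig = [2:1]
  {2,3}:  v_{2} + v_{3} = v_{6} ; sig = [2:1]
  {2,5}:  v_{2} + v_{5} = v_{1} ; sig = [2:1]
  {3,4}:  v_{3} + v_{4} = v_{2} ; sig = [2:1]
  {4,5}:  v_{4} + v_{5} = 2·v_{1} ; sig = [2:2]
  {4,6}:  v_{4} + v_{6} = 2·v_{2} ; sig = [2:2]

Hence PRS(X_Σ) =
    [2:]
    [2:]
    [2:1]
    [2:1]
    [2:1]
    [2:1]
    [2:1]
    [2:2]
    [2:2]


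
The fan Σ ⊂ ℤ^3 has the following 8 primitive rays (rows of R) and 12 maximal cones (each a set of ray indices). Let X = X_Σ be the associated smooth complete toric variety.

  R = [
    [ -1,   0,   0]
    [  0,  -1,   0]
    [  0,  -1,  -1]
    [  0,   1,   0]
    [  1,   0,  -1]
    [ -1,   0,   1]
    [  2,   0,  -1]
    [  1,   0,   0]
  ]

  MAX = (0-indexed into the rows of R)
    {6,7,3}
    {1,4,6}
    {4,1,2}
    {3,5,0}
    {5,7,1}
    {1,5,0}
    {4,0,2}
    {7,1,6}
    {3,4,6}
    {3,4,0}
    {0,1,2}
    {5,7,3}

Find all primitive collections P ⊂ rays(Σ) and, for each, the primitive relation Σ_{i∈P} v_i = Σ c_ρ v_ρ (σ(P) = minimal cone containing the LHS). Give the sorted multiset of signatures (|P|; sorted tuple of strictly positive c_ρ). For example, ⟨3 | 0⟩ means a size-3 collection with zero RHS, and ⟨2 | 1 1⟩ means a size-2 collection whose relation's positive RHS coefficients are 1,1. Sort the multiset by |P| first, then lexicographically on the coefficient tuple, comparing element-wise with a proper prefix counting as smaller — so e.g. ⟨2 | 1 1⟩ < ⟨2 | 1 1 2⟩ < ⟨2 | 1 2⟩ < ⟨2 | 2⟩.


Δ(Σ) — 8 vertices, 11 min non-faces:

  P={0,7}:  v_{0} + v_{7} = 0  ⇒ sig = ⟨2 | 0⟩
  P={1,3}:  v_{1} + v_{3} = 0  ⇒ sig = ⟨2 | 0⟩
  P={4,5}:  v_{4} + v_{5} = 0  ⇒ sig = ⟨2 | 0⟩
  P={0,6}:  v_{0} + v_{6} = v_{4}  ⇒ sig = ⟨2 | 1⟩
  P={4,7}:  v_{4} + v_{7} = v_{6}  ⇒ sig = ⟨2 | 1⟩
  P={5,6}:  v_{5} + v_{6} = v_{7}  ⇒ sig = ⟨2 | 1⟩
  P={2,3}:  v_{2} + v_{3} = v_{0} + v_{4}  ⇒ sig = ⟨2 | 1 1⟩
  P={2,5}:  v_{2} + v_{5} = v_{0} + v_{1}  ⇒ sig = ⟨2 | 1 1⟩
  P={2,7}:  v_{2} + v_{7} = v_{1} + v_{4}  ⇒ sig = ⟨2 | 1 1⟩
  P={2,6}:  v_{2} + v_{6} = v_{1} + 2·v_{4}  ⇒ sig = ⟨2 | 1 2⟩
  P={0,1,4}:  v_{0} + v_{1} + v_{4} = v_{2}  ⇒ sig = ⟨3 | 1⟩

so the primitive-relation signature multiset is
    |P|=2: 10 collections, coeffs (), (), (), (1), (1), (1), (1,1), (1,1), (1,1), (1,2)
    |P|=3: 1 collection, coeffs (1)


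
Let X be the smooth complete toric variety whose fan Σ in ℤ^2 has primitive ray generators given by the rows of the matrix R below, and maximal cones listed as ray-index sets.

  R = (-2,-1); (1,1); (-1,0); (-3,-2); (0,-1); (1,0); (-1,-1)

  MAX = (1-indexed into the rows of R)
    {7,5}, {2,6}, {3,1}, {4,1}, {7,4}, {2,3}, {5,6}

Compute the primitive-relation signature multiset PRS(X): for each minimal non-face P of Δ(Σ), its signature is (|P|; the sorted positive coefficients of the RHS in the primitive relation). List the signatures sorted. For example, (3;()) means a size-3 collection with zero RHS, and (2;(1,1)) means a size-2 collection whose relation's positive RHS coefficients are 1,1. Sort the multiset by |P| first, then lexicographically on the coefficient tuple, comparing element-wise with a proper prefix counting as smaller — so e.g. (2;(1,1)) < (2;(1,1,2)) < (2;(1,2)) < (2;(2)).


Primitive collections (14):

  • {2,7}:  v_{2} + v_{7} = 0  so sig = (2;())
  • {3,6}:  v_{3} + v_{6} = 0  so sig = (2;())
  • {1,2}:  v_{1} + v_{2} = v_{3}  so sig = (2;(1))
  • {1,6}:  v_{1} + v_{6} = v_{7}  so sig = (2;(1))
  • {1,7}:  v_{1} + v_{7} = v_{4}  so sig = (2;(1))
  • {2,4}:  v_{2} + v_{4} = v_{1}  so sig = (2;(1))
  • {2,5}:  v_{2} + v_{5} = v_{6}  so sig = (2;(1))
  • {3,5}:  v_{3} + v_{5} = v_{7}  so sig = (2;(1))
  • {3,7}:  v_{3} + v_{7} = v_{1}  so sig = (2;(1))
  • {6,7}:  v_{6} + v_{7} = v_{5}  so sig = (2;(1))
  • {1,5}:  v_{1} + v_{5} = 2·v_{7}  so sig = (2;(2))
  • {3,4}:  v_{3} + v_{4} = 2·v_{1}  so sig = (2;(2))
  • {4,6}:  v_{4} + v_{6} = 2·v_{7}  so sig = (2;(2))
  • {4,5}:  v_{4} + v_{5} = 3·v_{7}  so sig = (2;(3))

Sorted signature multiset PRS(X):
    |P|=2: 14 collections, coeffs (), (), (1), (1), (1), (1), (1), (1), (1), (1), (2), (2), (2), (3)


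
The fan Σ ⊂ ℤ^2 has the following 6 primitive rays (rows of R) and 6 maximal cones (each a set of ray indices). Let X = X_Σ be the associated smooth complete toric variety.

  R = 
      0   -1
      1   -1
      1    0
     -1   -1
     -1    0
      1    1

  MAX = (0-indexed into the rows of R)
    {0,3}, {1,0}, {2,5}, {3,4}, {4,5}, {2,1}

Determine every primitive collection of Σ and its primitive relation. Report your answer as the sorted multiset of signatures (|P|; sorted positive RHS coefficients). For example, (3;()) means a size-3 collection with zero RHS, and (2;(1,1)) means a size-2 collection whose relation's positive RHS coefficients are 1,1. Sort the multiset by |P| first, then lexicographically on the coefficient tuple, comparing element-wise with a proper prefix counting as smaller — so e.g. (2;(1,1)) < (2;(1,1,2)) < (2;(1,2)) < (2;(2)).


Minimal non-faces — 9 found among 6 rays, 6 max cones:

  • {2,4}:  v_{2} + v_{4} = 0 — sig = (2;())
  • {3,5}:  v_{3} + v_{5} = 0 — sig = (2;())
  • {0,2}:  v_{0} + v_{2} = v_{1} — sig = (2;(1))
  • {0,4}:  v_{0} + v_{4} = v_{3} — sig = (2;(1))
  • {0,5}:  v_{0} + v_{5} = v_{2} — sig = (2;(1))
  • {1,4}:  v_{1} + v_{4} = v_{0} — sig = (2;(1))
  • {2,3}:  v_{2} + v_{3} = v_{0} — sig = (2;(1))
  • {1,3}:  v_{1} + v_{3} = 2·v_{0} — sig = (2;(2))
  • {1,5}:  v_{1} + v_{5} = 2·v_{2} — sig = (2;(2))

Hence PRS(X_Σ) =
{ (2;()) ×2,  (2;(1)) ×5,  (2;(2)) ×2 }


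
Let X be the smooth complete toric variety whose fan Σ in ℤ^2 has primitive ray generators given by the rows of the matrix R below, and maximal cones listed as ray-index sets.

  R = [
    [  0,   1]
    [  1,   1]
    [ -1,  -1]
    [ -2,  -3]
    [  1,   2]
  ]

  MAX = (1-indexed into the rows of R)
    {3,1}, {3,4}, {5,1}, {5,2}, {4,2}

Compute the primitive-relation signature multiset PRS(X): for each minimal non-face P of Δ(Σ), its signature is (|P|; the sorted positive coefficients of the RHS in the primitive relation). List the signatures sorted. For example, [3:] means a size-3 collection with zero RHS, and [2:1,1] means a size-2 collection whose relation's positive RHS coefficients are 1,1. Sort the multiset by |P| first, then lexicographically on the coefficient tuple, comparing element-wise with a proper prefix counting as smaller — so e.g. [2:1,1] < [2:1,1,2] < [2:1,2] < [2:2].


Σ has 5 primitive collections:

  P = {2,3}:  v_{2} + v_{3} = 0  ⟹  sig = [2:]
  P = {1,2}:  v_{1} + v_{2} = v_{5}  ⟹  sig = [2:1]
  P = {3,5}:  v_{3} + v_{5} = v_{1}  ⟹  sig = [2:1]
  P = {4,5}:  v_{4} + v_{5} = v_{3}  ⟹  sig = [2:1]
  P = {1,4}:  v_{1} + v_{4} = 2·v_{3}  ⟹  sig = [2:2]

Signatures (|P|; sorted positive RHS coefficients), sorted:
{ [2:],  [2:1] ×3,  [2:2] }


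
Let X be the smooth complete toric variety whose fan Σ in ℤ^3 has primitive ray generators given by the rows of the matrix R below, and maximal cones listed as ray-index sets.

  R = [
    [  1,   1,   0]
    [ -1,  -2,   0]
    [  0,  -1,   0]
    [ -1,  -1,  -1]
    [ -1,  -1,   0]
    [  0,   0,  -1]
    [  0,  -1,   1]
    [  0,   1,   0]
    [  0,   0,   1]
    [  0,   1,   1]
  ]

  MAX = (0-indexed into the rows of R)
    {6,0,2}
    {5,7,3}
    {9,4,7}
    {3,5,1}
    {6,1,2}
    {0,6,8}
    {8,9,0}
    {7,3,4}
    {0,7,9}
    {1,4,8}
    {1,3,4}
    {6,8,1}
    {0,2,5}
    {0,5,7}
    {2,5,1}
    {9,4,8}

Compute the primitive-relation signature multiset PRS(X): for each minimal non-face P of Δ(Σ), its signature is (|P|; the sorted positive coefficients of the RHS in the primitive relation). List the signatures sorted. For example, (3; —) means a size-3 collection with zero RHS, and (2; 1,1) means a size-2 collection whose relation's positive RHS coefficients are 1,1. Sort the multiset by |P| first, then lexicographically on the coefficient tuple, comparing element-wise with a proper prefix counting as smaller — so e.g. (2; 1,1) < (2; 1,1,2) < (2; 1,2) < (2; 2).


Primitive collections (21):

  • {0,4}:  v_{0} + v_{4} = 0 ; sig = (2; —)
  • {2,7}:  v_{2} + v_{7} = 0 ; sig = (2; —)
  • {5,8}:  v_{5} + v_{8} = 0 ; sig = (2; —)
  • {0,1}:  v_{0} + v_{1} = v_{2} ; sig = (2; 1)
  • {0,3}:  v_{0} + v_{3} = v_{5} ; sig = (2; 1)
  • {1,7}:  v_{1} + v_{7} = v_{4} ; sig = (2; 1)
  • {2,4}:  v_{2} + v_{4} = v_{1} ; sig = (2; 1)
  • {2,8}:  v_{2} + v_{8} = v_{6} ; sig = (2; 1)
  • {2,9}:  v_{2} + v_{9} = v_{8} ; sig = (2; 1)
  • {3,6}:  v_{3} + v_{6} = v_{1} ; sig = (2; 1)
  • {3,8}:  v_{3} + v_{8} = v_{4} ; sig = (2; 1)
  • {4,5}:  v_{4} + v_{5} = v_{3} ; sig = (2; 1)
  • {5,6}:  v_{5} + v_{6} = v_{2} ; sig = (2; 1)
  • {5,9}:  v_{5} + v_{9} = v_{7} ; sig = (2; 1)
  • {6,7}:  v_{6} + v_{7} = v_{8} ; sig = (2; 1)
  • {7,8}:  v_{7} + v_{8} = v_{9} ; sig = (2; 1)
  • {1,9}:  v_{1} + v_{9} = v_{4} + v_{8} ; sig = (2; 1,1)
  • {2,3}:  v_{2} + v_{3} = v_{1} + v_{5} ; sig = (2; 1,1)
  • {3,9}:  v_{3} + v_{9} = v_{4} + v_{7} ; sig = (2; 1,1)
  • {4,6}:  v_{4} + v_{6} = v_{1} + v_{8} ; sig = (2; 1,1)
  • {6,9}:  v_{6} + v_{9} = 2·v_{8} ; sig = (2; 2)

so the primitive-relation signature multiset is
{ (2; —) ×3,  (2; 1) ×13,  (2; 1,1) ×4,  (2; 2) }


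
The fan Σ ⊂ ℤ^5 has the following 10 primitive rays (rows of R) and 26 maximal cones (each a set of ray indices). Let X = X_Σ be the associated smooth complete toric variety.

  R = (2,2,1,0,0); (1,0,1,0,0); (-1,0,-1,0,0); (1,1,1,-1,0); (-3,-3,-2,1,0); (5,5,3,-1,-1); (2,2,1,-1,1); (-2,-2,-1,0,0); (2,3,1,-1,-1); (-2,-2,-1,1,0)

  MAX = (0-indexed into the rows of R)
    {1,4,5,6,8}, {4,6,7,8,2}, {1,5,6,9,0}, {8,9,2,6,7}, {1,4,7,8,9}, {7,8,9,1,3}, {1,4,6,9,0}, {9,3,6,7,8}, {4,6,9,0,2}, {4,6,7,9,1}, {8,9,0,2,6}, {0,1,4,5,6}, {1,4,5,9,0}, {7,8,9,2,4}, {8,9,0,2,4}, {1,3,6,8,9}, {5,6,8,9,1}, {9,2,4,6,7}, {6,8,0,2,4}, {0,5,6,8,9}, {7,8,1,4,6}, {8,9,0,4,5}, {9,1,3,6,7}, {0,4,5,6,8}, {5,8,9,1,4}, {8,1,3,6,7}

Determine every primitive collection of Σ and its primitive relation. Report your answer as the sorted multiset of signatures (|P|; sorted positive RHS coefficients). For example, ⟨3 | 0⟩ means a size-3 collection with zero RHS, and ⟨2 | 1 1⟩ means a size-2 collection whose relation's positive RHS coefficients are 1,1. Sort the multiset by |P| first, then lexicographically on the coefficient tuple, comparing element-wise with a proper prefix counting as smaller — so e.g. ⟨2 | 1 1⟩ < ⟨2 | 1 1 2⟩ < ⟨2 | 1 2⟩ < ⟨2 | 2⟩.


The 12 primitive collections of Σ (r=10, n=5):

  {0,7}:  v_{0} + v_{7} = 0  →  sig = ⟨2 | 0⟩
  {1,2}:  v_{1} + v_{2} = 0  →  sig = ⟨2 | 0⟩
  {3,4}:  v_{3} + v_{4} = v_{7}  →  sig = ⟨2 | 1⟩
  {2,5}:  v_{2} + v_{5} = v_{0} + v_{8}  →  sig = ⟨2 | 1 1⟩
  {5,7}:  v_{5} + v_{7} = v_{1} + v_{8}  →  sig = ⟨2 | 1 1⟩
  {0,3}:  v_{0} + v_{3} = v_{1} + v_{6} + v_{8} + v_{9}  →  sig = ⟨2 | 1 1 1 1⟩
  {2,3}:  v_{2} + v_{3} = v_{6} + v_{7} + v_{8} + v_{9}  →  sig = ⟨2 | 1 1 1 1⟩
  {3,5}:  v_{3} + v_{5} = 2·v_{1} + v_{6} + 2·v_{8} + v_{9}  →  sig = ⟨2 | 1 1 2 2⟩
  {0,1,8}:  v_{0} + v_{1} + v_{8} = v_{5}  →  sig = ⟨3 | 1⟩
  {4,5,6,9}:  v_{4} + v_{5} + v_{6} + v_{9} = v_{0}  →  sig = ⟨4 | 1⟩
  {4,6,8,9}:  v_{4} + v_{6} + v_{8} + v_{9} = v_{2}  →  sig = ⟨4 | 1⟩
  {1,6,7,8,9}:  v_{1} + v_{6} + v_{7} + v_{8} + v_{9} = v_{3}  →  sig = ⟨5 | 1⟩

Sorted signature multiset PRS(X):
{ ⟨2 | 0⟩ ×2,  ⟨2 | 1⟩,  ⟨2 | 1 1⟩ ×2,  ⟨2 | 1 1 1 1⟩ ×2,  ⟨2 | 1 1 2 2⟩,  ⟨3 | 1⟩,  ⟨4 | 1⟩ ×2,  ⟨5 | 1⟩ }


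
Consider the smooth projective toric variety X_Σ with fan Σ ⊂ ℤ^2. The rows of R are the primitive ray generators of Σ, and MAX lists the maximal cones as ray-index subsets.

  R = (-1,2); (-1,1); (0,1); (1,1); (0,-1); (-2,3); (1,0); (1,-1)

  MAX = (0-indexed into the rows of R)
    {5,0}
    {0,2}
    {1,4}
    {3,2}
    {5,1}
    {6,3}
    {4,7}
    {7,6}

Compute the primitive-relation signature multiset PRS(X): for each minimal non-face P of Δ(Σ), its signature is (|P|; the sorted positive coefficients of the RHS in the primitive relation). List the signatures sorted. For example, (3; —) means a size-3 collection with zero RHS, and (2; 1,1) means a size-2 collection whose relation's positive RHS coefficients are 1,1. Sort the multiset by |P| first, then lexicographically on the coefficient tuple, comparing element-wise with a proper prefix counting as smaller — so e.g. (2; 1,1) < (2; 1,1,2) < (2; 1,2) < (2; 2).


Σ has 20 primitive collections:

  {1,7}:  v_{1} + v_{7} = 0 — sig = (2; —)
  {2,4}:  v_{2} + v_{4} = 0 — sig = (2; —)
  {0,1}:  v_{0} + v_{1} = v_{5} — sig = (2; 1)
  {0,4}:  v_{0} + v_{4} = v_{1} — sig = (2; 1)
  {0,7}:  v_{0} + v_{7} = v_{2} — sig = (2; 1)
  {1,2}:  v_{1} + v_{2} = v_{0} — sig = (2; 1)
  {1,6}:  v_{1} + v_{6} = v_{2} — sig = (2; 1)
  {2,6}:  v_{2} + v_{6} = v_{3} — sig = (2; 1)
  {2,7}:  v_{2} + v_{7} = v_{6} — sig = (2; 1)
  {3,4}:  v_{3} + v_{4} = v_{6} — sig = (2; 1)
  {4,6}:  v_{4} + v_{6} = v_{7} — sig = (2; 1)
  {5,7}:  v_{5} + v_{7} = v_{0} — sig = (2; 1)
  {5,6}:  v_{5} + v_{6} = v_{0} + v_{2} — sig = (2; 1,1)
  {3,5}:  v_{3} + v_{5} = v_{0} + 2·v_{2} — sig = (2; 1,2)
  {0,6}:  v_{0} + v_{6} = 2·v_{2} — sig = (2; 2)
  {1,3}:  v_{1} + v_{3} = 2·v_{2} — sig = (2; 2)
  {2,5}:  v_{2} + v_{5} = 2·v_{0} — sig = (2; 2)
  {3,7}:  v_{3} + v_{7} = 2·v_{6} — sig = (2; 2)
  {4,5}:  v_{4} + v_{5} = 2·v_{1} — sig = (2; 2)
  {0,3}:  v_{0} + v_{3} = 3·v_{2} — sig = (2; 3)

Hence PRS(X_Σ) =
    |P|=2: 20 collections, coeffs (), (), (1), (1), (1), (1), (1), (1), (1), (1), (1), (1), (1,1), (1,2), (2), (2), (2), (2), (2), (3)


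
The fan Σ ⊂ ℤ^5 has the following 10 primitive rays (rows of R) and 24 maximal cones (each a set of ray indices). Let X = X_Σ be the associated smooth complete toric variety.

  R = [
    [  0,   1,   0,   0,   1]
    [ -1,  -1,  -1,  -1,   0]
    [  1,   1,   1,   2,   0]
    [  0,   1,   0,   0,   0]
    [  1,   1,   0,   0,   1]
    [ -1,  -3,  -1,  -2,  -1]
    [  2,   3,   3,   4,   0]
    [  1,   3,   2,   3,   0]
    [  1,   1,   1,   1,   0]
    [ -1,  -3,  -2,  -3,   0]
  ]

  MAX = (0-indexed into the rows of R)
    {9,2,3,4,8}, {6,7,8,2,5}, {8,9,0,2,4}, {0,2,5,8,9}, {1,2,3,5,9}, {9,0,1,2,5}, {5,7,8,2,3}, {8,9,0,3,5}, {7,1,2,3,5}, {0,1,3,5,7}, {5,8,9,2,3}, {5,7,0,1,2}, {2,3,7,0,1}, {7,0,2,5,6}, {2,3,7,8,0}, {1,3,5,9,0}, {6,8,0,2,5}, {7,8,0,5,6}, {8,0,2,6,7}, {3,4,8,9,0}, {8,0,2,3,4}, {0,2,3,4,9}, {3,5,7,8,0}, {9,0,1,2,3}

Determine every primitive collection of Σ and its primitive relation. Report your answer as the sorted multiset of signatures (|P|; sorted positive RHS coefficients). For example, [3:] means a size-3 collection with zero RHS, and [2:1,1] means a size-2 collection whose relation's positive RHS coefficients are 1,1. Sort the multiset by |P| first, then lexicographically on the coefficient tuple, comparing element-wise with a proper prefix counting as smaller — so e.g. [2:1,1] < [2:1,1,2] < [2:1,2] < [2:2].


Minimal non-faces — 12 found among 10 rays, 24 max cones:

  P = {1,8}:  v_{1} + v_{8} = 0  ⟹  sig = [2:]
  P = {7,9}:  v_{7} + v_{9} = 0  ⟹  sig = [2:]
  P = {3,6}:  v_{3} + v_{6} = v_{7} + v_{8}  ⟹  sig = [2:1,1]
  P = {4,5}:  v_{4} + v_{5} = v_{8} + v_{9}  ⟹  sig = [2:1,1]
  P = {1,4}:  v_{1} + v_{4} = v_{0} + v_{2} + v_{3} + v_{9}  ⟹  sig = [2:1,1,1,1]
  P = {1,6}:  v_{1} + v_{6} = v_{0} + v_{2} + v_{5} + v_{7}  ⟹  sig = [2:1,1,1,1]
  P = {4,7}:  v_{4} + v_{7} = v_{0} + v_{2} + v_{3} + v_{8}  ⟹  sig = [2:1,1,1,1]
  P = {6,9}:  v_{6} + v_{9} = v_{0} + v_{2} + v_{5} + v_{8}  ⟹  sig = [2:1,1,1,1]
  P = {4,6}:  v_{4} + v_{6} = v_{0} + v_{2} + 2·v_{8}  ⟹  sig = [2:1,1,2]
  P = {0,2,3,5}:  v_{0} + v_{2} + v_{3} + v_{5} = 0  ⟹  sig = [4:]
  P = {0,2,3,8,9}:  v_{0} + v_{2} + v_{3} + v_{8} + v_{9} = v_{4}  ⟹  sig = [5:1]
  P = {0,2,5,7,8}:  v_{0} + v_{2} + v_{5} + v_{7} + v_{8} = v_{6}  ⟹  sig = [5:1]

Signatures (|P|; sorted positive RHS coefficients), sorted:
[[2:], [2:], [2:1,1], [2:1,1], [2:1,1,1,1], [2:1,1,1,1], [2:1,1,1,1], [2:1,1,1,1], [2:1,1,2], [4:], [5:1], [5:1]]


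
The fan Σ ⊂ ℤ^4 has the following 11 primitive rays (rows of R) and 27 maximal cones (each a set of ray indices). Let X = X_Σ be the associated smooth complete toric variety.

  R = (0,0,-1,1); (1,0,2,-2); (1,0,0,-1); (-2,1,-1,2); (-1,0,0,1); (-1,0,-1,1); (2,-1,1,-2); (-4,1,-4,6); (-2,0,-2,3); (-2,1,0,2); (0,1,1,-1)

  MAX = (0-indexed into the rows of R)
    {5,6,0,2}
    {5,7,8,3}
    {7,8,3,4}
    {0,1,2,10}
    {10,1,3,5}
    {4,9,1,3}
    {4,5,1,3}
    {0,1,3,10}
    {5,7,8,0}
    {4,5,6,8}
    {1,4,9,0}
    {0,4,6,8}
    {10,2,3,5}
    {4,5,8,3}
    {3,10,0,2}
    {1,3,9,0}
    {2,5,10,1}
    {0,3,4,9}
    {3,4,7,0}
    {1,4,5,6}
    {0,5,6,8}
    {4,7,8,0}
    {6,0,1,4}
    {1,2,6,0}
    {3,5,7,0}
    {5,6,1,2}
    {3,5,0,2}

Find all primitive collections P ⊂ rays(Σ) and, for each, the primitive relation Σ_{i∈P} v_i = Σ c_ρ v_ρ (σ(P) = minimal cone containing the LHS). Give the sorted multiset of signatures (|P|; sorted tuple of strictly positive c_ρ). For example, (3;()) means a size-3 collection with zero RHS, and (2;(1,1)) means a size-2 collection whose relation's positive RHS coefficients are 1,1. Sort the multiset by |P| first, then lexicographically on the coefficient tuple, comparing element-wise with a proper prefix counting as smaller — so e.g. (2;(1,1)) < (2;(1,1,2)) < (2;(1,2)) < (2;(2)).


Δ(Σ) — 11 vertices, 24 min non-faces:

  • {2,4}:  v_{2} + v_{4} = 0 — sig = (2;())
  • {3,6}:  v_{3} + v_{6} = 0 — sig = (2;())
  • {1,8}:  v_{1} + v_{8} = v_{4} — sig = (2;(1))
  • {8,10}:  v_{8} + v_{10} = v_{3} — sig = (2;(1))
  • {2,8}:  v_{2} + v_{8} = v_{0} + v_{5} — sig = (2;(1,1))
  • {4,10}:  v_{4} + v_{10} = v_{1} + v_{3} — sig = (2;(1,1))
  • {5,9}:  v_{5} + v_{9} = v_{3} + v_{4} — sig = (2;(1,1))
  • {6,7}:  v_{6} + v_{7} = v_{0} + v_{8} — sig = (2;(1,1))
  • {6,10}:  v_{6} + v_{10} = v_{1} + v_{2} — sig = (2;(1,1))
  • {1,7}:  v_{1} + v_{7} = v_{0} + v_{3} + v_{4} — sig = (2;(1,1,1))
  • {2,9}:  v_{2} + v_{9} = v_{0} + v_{1} + v_{3} — sig = (2;(1,1,1))
  • {6,9}:  v_{6} + v_{9} = v_{0} + v_{1} + v_{4} — sig = (2;(1,1,1))
  • {2,7}:  v_{2} + v_{7} = 2·v_{0} + v_{3} + v_{5} — sig = (2;(1,1,2))
  • {8,9}:  v_{8} + v_{9} = v_{0} + v_{3} + 2·v_{4} — sig = (2;(1,1,2))
  • {7,10}:  v_{7} + v_{10} = v_{0} + 2·v_{3} — sig = (2;(1,2))
  • {9,10}:  v_{9} + v_{10} = v_{0} + 2·v_{1} + 2·v_{3} — sig = (2;(1,2,2))
  • {7,9}:  v_{7} + v_{9} = 2·v_{0} + 2·v_{3} + 2·v_{4} — sig = (2;(2,2,2))
  • {0,1,5}:  v_{0} + v_{1} + v_{5} = 0 — sig = (3;())
  • {0,3,8}:  v_{0} + v_{3} + v_{8} = v_{7} — sig = (3;(1))
  • {0,4,5}:  v_{0} + v_{4} + v_{5} = v_{8} — sig = (3;(1))
  • {1,2,3}:  v_{1} + v_{2} + v_{3} = v_{10} — sig = (3;(1))
  • {0,5,10}:  v_{0} + v_{5} + v_{10} = v_{2} + v_{3} — sig = (3;(1,1))
  • {4,5,7}:  v_{4} + v_{5} + v_{7} = v_{3} + 2·v_{8} — sig = (3;(1,2))
  • {0,1,3,4}:  v_{0} + v_{1} + v_{3} + v_{4} = v_{9} — sig = (4;(1))

so the primitive-relation signature multiset is
{ (2;()) ×2,  (2;(1)) ×2,  (2;(1,1)) ×5,  (2;(1,1,1)) ×3,  (2;(1,1,2)) ×2,  (2;(1,2)),  (2;(1,2,2)),  (2;(2,2,2)),  (3;()),  (3;(1)) ×3,  (3;(1,1)),  (3;(1,2)),  (4;(1)) }


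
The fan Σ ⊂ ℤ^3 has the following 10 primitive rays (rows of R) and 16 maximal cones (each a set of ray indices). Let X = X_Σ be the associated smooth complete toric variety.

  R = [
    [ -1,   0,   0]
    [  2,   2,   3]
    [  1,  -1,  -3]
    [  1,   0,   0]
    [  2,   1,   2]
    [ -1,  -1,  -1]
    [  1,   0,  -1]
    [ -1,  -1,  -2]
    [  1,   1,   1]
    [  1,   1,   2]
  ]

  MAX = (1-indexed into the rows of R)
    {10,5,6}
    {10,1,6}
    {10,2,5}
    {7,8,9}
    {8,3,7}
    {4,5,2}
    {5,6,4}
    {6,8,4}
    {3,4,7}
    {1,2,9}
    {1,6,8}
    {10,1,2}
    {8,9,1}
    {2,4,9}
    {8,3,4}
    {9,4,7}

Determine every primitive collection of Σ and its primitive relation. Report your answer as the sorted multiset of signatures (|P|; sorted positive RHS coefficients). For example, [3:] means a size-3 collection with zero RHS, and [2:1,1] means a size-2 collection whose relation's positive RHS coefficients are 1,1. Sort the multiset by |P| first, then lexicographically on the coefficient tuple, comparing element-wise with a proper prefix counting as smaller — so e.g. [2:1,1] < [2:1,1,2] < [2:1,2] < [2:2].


23 minimal non-faces of Δ(Σ) (on 10 rays):

  • {1,4}:  v_{1} + v_{4} = 0  ⟹  sig = [2:]
  • {6,9}:  v_{6} + v_{9} = 0  ⟹  sig = [2:]
  • {8,10}:  v_{8} + v_{10} = 0  ⟹  sig = [2:]
  • {1,5}:  v_{1} + v_{5} = v_{10}  ⟹  sig = [2:1]
  • {2,6}:  v_{2} + v_{6} = v_{10}  ⟹  sig = [2:1]
  • {2,8}:  v_{2} + v_{8} = v_{9}  ⟹  sig = [2:1]
  • {4,10}:  v_{4} + v_{10} = v_{5}  ⟹  sig = [2:1]
  • {5,8}:  v_{5} + v_{8} = v_{4}  ⟹  sig = [2:1]
  • {9,10}:  v_{9} + v_{10} = v_{2}  ⟹  sig = [2:1]
  • {1,3}:  v_{1} + v_{3} = v_{7} + v_{8}  ⟹  sig = [2:1,1]
  • {1,7}:  v_{1} + v_{7} = v_{8} + v_{9}  ⟹  sig = [2:1,1]
  • {3,10}:  v_{3} + v_{10} = v_{4} + v_{7}  ⟹  sig = [2:1,1]
  • {5,9}:  v_{5} + v_{9} = v_{2} + v_{4}  ⟹  sig = [2:1,1]
  • {6,7}:  v_{6} + v_{7} = v_{4} + v_{8}  ⟹  sig = [2:1,1]
  • {7,10}:  v_{7} + v_{10} = v_{4} + v_{9}  ⟹  sig = [2:1,1]
  • {2,3}:  v_{2} + v_{3} = v_{4} + v_{7} + v_{9}  ⟹  sig = [2:1,1,1]
  • {2,7}:  v_{2} + v_{7} = v_{4} + 2·v_{9}  ⟹  sig = [2:1,2]
  • {3,5}:  v_{3} + v_{5} = 2·v_{4} + v_{7}  ⟹  sig = [2:1,2]
  • {5,7}:  v_{5} + v_{7} = 2·v_{4} + v_{9}  ⟹  sig = [2:1,2]
  • {3,9}:  v_{3} + v_{9} = 2·v_{7}  ⟹  sig = [2:2]
  • {3,6}:  v_{3} + v_{6} = 2·v_{4} + 2·v_{8}  ⟹  sig = [2:2,2]
  • {4,7,8}:  v_{4} + v_{7} + v_{8} = v_{3}  ⟹  sig = [3:1]
  • {4,8,9}:  v_{4} + v_{8} + v_{9} = v_{7}  ⟹  sig = [3:1]

Sorted signature multiset PRS(X):
{ [2:] ×3,  [2:1] ×6,  [2:1,1] ×6,  [2:1,1,1],  [2:1,2] ×3,  [2:2],  [2:2,2],  [3:1] ×2 }
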